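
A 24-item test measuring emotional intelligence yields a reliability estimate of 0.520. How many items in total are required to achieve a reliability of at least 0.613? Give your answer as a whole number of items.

Invert Spearman-Brown to solve for n:
n = r_target (1 − r_old) / [ r_old (1 − r_target) ]
n = 0.613(1 − 0.520) / [0.520(1 − 0.613)]
n = 0.294240 / 0.201240 ≈ 1.4621
Items needed = n × 24 = 1.4621 × 24 ≈ 35.09 → round up to 36

36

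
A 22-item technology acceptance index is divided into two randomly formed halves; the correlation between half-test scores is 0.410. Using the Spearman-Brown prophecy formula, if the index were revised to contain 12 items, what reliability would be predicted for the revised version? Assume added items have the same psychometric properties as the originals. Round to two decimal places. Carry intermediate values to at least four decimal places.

Full-test reliability from the split-half r: r_full = 2(0.410)/(1 + 0.410) = 0.5816
Length factor from 22 to 12 items: n = 12/22 = 0.5455
r_new = n·r_full / (1 + (n − 1)·r_full) = 0.3173 / 0.7357 ≈ 0.4313

0.43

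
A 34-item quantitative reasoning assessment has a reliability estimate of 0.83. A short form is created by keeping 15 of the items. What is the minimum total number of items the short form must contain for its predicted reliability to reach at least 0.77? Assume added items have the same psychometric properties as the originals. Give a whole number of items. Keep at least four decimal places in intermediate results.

24

First, r for the 15-item form: n = 15/34 = 0.4412, so r_15 = 0.4412·0.83/(1 + (0.4412 − 1)·0.83) = 0.6830
Then solve for n' with r_old = 0.6830, r_target = 0.77: n' = 0.77(1 − 0.6830)/[0.6830(1 − 0.77)] = 1.5538
Total items = 1.5538 × 15 = 23.31, rounded up to 24.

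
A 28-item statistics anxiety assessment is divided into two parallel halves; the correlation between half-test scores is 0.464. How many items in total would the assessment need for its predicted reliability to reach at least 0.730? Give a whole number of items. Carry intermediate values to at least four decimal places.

r_full = 2(0.464)/(1 + 0.464) = 0.6339
Solve Spearman-Brown for n: n = 0.730(1 − 0.6339) / [0.6339(1 − 0.730)] = 1.5615
Items = 1.5615 × 28 ≈ 43.72 → 44

44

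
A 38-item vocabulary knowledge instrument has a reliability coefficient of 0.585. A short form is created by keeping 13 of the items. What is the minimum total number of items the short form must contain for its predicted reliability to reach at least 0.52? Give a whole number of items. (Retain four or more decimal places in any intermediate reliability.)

30

First, r for the 13-item form: n = 13/38 = 0.3421, so r_13 = 0.3421·0.585/(1 + (0.3421 − 1)·0.585) = 0.3253
Length factor from the short form to reach 0.52: n' = 0.52(1 − 0.3253) / [0.3253(1 − 0.52)] ≈ 2.2469
Items = 2.2469 × 13 ≈ 29.21 → 30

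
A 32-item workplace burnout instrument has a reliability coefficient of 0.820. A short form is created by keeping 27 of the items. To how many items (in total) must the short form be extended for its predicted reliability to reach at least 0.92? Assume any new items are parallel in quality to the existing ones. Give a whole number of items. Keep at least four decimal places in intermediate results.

Short-form reliability: n = 27/32 = 0.8438; r_27 = n·r/(1+(n−1)r) ≈ 0.7936
Then solve for n' with r_old = 0.7936, r_target = 0.92: n' = 0.92(1 − 0.7936)/[0.7936(1 − 0.92)] = 2.9909
Total items = 2.9909 × 27 = 80.75, rounded up to 81.

81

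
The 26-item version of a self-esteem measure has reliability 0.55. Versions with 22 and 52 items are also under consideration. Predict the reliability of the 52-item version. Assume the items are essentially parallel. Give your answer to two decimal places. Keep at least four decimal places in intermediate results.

0.71

Only the ratio of lengths matters: n = 52/26 = 2.0000
r_{52} = n·r / (1 + (n − 1)·r) = 1.1000 / 1.5500 ≈ 0.7097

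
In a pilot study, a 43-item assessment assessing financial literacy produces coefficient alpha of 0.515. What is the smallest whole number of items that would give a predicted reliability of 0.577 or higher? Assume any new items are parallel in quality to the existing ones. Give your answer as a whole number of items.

Invert Spearman-Brown to solve for n:
n = r*(1 − r) / [ r (1 − r*) ]
n = 0.577(1 − 0.515) / [0.515(1 − 0.577)]
n = 0.279845 / 0.217845 ≈ 1.2846
1.2846 × 43 = 55.24 → 56 items

56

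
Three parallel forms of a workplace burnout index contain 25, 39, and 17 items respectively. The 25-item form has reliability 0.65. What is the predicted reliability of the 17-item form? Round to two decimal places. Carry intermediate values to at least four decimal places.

The 39-item form is not needed; work directly from the 25-item form with n = 17/25 = 0.6800.
r_{17} = n·r / (1 + (n − 1)·r) = 0.4420 / 0.7920 ≈ 0.5581

0.56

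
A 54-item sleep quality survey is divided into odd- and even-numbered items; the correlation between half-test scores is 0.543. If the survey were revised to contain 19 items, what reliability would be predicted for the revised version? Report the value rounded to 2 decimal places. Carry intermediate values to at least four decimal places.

First correct the split-half correlation to full-test reliability: r_full = 2 × 0.543 / (1 + 0.543) ≈ 0.7038
Then adjust to 19 items: n = 19/54 = 0.3519
r_new = n·r_full / (1 + (n − 1)·r_full) = 0.2477 / 0.5439 ≈ 0.4554

0.46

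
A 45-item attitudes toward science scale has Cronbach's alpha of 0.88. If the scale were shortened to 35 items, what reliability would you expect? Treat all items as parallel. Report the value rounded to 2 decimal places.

0.85

n = 35/45 = 0.7778
Apply the Spearman-Brown prophecy formula, r' = nr / [1 + (n − 1)r]:
r_new = 0.7778·0.88 / [1 + (0.7778 − 1)·0.88]
     = 0.6845 / 0.8045 = 0.8508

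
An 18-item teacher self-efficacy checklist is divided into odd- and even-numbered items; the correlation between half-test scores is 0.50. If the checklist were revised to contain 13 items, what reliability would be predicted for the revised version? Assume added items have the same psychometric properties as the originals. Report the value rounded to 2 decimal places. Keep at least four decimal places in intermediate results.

Full-test reliability from the split-half r: r_full = 2(0.50)/(1 + 0.50) = 0.6667
Then adjust to 13 items: n = 13/18 = 0.7222
r_new = n·r_full / (1 + (n − 1)·r_full) = 0.4815 / 0.8148 ≈ 0.5909

0.59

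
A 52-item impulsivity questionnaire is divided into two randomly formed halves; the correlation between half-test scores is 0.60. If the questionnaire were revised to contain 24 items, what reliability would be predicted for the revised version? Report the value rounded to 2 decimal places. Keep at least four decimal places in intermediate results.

Full-test reliability from the split-half r: r_full = 2(0.60)/(1 + 0.60) = 0.7500
Length factor from 52 to 24 items: n = 24/52 = 0.4615
r_new = n·r_full / (1 + (n − 1)·r_full) = 0.3461 / 0.5961 ≈ 0.5806

0.58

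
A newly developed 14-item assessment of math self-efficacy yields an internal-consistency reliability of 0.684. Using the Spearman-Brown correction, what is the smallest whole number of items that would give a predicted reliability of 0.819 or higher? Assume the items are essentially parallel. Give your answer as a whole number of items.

30

Invert Spearman-Brown to solve for n:
n = r_target (1 − r_old) / [ r_old (1 − r_target) ]
n = [0.819 × 0.316] / [0.684 × 0.181]
  = 0.258804 / 0.123804 = 2.0904
Items needed = n × 14 = 2.0904 × 14 ≈ 29.27 → round up to 30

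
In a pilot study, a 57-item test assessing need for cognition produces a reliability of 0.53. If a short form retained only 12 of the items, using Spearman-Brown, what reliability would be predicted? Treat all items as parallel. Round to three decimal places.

The new length is 12/57 = 0.2105 times the old.
r_new = (0.2105 × 0.53) / (1 + (0.2105 − 1) × 0.53)
     = 0.1116 / 0.5816 = 0.1919

0.192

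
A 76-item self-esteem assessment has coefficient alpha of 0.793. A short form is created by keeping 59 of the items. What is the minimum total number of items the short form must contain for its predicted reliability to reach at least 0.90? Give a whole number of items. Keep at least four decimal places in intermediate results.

179

Short-form reliability: n = 59/76 = 0.7763; r_59 = n·r/(1+(n−1)r) ≈ 0.7484
Length factor from the short form to reach 0.90: n' = 0.90(1 − 0.7484) / [0.7484(1 − 0.90)] ≈ 3.0257
Total items = 3.0257 × 59 = 178.52, rounded up to 179.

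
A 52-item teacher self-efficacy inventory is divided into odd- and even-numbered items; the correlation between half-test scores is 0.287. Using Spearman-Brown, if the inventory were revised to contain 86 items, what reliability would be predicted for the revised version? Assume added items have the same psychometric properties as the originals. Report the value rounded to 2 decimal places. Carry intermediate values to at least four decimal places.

Full-test reliability from the split-half r: r_full = 2(0.287)/(1 + 0.287) = 0.4460
Length factor from 52 to 86 items: n = 86/52 = 1.6538
r_new = n·r_full / (1 + (n − 1)·r_full) = 0.7376 / 1.2916 ≈ 0.5711

0.57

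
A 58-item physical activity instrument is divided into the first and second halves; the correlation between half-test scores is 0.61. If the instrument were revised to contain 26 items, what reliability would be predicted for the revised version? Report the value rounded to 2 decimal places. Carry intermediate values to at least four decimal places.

0.58

Full-test reliability from the split-half r: r_full = 2(0.61)/(1 + 0.61) = 0.7578
Then adjust to 26 items: n = 26/58 = 0.4483
r_new = n·r_full / (1 + (n − 1)·r_full) = 0.3397 / 0.5819 ≈ 0.5838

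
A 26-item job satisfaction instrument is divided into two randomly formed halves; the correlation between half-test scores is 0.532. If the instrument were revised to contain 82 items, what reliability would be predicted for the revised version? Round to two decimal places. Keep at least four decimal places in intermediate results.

Full-test reliability from the split-half r: r_full = 2(0.532)/(1 + 0.532) = 0.6945
Then adjust to 82 items: n = 82/26 = 3.1538
r_new = n·r_full / (1 + (n − 1)·r_full) = 2.1903 / 2.4958 ≈ 0.8776

0.88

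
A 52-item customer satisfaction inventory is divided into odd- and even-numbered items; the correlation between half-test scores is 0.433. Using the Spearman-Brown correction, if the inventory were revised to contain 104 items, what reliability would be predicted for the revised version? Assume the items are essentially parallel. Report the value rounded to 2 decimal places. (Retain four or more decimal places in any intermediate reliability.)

Full-test reliability from the split-half r: r_full = 2(0.433)/(1 + 0.433) = 0.6043
Length factor from 52 to 104 items: n = 104/52 = 2.0000
r_new = n·r_full / (1 + (n − 1)·r_full) = 1.2086 / 1.6043 ≈ 0.7534

0.75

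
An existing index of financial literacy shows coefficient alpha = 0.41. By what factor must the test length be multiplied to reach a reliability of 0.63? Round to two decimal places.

Invert Spearman-Brown to solve for n:
n = r*(1 − r) / [ r (1 − r*) ]
n = [0.63 × 0.59] / [0.41 × 0.37]
n = 0.3717 / 0.1517 ≈ 2.4502

2.45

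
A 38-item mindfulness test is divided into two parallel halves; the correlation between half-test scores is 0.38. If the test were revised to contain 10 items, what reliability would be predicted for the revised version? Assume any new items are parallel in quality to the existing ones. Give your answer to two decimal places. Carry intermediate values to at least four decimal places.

First correct the split-half correlation to full-test reliability: r_full = 2 × 0.38 / (1 + 0.38) ≈ 0.5507
Length factor from 38 to 10 items: n = 10/38 = 0.2632
r_new = n·r_full / (1 + (n − 1)·r_full) = 0.1449 / 0.5942 ≈ 0.2439

0.24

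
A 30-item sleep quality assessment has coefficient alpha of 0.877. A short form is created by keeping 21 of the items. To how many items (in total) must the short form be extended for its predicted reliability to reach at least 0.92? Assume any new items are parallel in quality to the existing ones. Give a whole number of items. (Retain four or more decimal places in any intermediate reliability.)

49

First, r for the 21-item form: n = 21/30 = 0.7000, so r_21 = 0.7000·0.877/(1 + (0.7000 − 1)·0.877) = 0.8331
Length factor from the short form to reach 0.92: n' = 0.92(1 − 0.8331) / [0.8331(1 − 0.92)] ≈ 2.3039
Items = 2.3039 × 21 ≈ 48.38 → 49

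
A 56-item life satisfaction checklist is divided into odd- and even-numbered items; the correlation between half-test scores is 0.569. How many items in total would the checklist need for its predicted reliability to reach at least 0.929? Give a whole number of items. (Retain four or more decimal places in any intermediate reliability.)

278

Corrected full-test reliability: r_full = 2 × 0.569 / (1 + 0.569) ≈ 0.7253
n = r_tgt(1 − r_full) / [r_full(1 − r_tgt)] = 0.929 × 0.2747 / (0.7253 × 0.071) ≈ 4.9556
Required items = 4.9556 × 56 = 277.51, so 278 items.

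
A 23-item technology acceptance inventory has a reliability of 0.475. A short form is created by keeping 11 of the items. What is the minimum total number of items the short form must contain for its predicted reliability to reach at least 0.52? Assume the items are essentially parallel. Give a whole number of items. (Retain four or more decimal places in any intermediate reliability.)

First, r for the 11-item form: n = 11/23 = 0.4783, so r_11 = 0.4783·0.475/(1 + (0.4783 − 1)·0.475) = 0.3020
Then solve for n' with r_old = 0.3020, r_target = 0.52: n' = 0.52(1 − 0.3020)/[0.3020(1 − 0.52)] = 2.5039
Items = 2.5039 × 11 ≈ 27.54 → 28

28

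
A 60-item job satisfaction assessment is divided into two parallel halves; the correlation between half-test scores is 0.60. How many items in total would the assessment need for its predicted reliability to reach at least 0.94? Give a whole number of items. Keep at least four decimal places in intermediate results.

314

Corrected full-test reliability: r_full = 2 × 0.60 / (1 + 0.60) ≈ 0.7500
n = r_tgt(1 − r_full) / [r_full(1 − r_tgt)] = 0.94 × 0.2500 / (0.7500 × 0.06) ≈ 5.2222
Required items = 5.2222 × 60 = 313.33, so 314 items.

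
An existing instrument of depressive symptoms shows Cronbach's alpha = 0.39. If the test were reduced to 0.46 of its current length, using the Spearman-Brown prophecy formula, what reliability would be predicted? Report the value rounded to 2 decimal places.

0.23

Spearman-Brown: r_new = n·r / (1 + (n − 1)·r)
r_new = (0.46 × 0.39) / (1 + (0.46 − 1) × 0.39)
r_new = 0.1794 / 0.7894 ≈ 0.2273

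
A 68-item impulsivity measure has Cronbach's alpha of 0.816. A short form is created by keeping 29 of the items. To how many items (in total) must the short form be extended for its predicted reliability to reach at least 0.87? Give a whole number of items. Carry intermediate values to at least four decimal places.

103

Short-form reliability: n = 29/68 = 0.4265; r_29 = n·r/(1+(n−1)r) ≈ 0.6542
Length factor from the short form to reach 0.87: n' = 0.87(1 − 0.6542) / [0.6542(1 − 0.87)] ≈ 3.5375
Total items = 3.5375 × 29 = 102.59, rounded up to 103.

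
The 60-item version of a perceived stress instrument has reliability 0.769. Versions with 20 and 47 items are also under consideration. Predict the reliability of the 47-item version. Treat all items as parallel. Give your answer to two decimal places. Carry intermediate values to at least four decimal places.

Only the ratio of lengths matters: n = 47/60 = 0.7833
r_{47} = n·r / (1 + (n − 1)·r) = 0.6024 / 0.8334 ≈ 0.7228

0.72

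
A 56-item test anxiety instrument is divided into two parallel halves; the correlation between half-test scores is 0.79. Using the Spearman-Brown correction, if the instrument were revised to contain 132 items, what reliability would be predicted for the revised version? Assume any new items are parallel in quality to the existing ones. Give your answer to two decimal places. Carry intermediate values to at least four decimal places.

0.95

Full-test reliability from the split-half r: r_full = 2(0.79)/(1 + 0.79) = 0.8827
Then adjust to 132 items: n = 132/56 = 2.3571
r_new = n·r_full / (1 + (n − 1)·r_full) = 2.0806 / 2.1979 ≈ 0.9466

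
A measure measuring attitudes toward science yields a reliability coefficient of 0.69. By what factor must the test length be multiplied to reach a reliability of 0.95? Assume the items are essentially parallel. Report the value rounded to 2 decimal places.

n = 0.95 × (1 − 0.69) / [ 0.69 × (1 − 0.95) ]
  = 0.2945 / 0.0345 = 8.5362

8.54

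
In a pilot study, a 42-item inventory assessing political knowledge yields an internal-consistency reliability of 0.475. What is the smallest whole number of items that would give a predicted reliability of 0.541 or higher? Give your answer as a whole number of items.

55

n = 0.541(1 − 0.475) / [0.475(1 − 0.541)]
  = 0.284025 / 0.218025 = 1.3027
Items needed = n × 42 = 1.3027 × 42 ≈ 54.71 → round up to 55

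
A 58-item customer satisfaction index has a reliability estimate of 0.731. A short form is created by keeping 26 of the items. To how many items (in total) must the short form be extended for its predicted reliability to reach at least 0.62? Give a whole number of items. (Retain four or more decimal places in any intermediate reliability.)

Short-form reliability: n = 26/58 = 0.4483; r_26 = n·r/(1+(n−1)r) ≈ 0.5492
Length factor from the short form to reach 0.62: n' = 0.62(1 − 0.5492) / [0.5492(1 − 0.62)] ≈ 1.3392
Items = 1.3392 × 26 ≈ 34.82 → 35

35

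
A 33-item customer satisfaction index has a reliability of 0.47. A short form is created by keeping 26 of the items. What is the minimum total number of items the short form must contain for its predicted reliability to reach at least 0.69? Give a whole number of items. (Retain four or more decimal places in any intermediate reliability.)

83

Short-form reliability: n = 26/33 = 0.7879; r_26 = n·r/(1+(n−1)r) ≈ 0.4113
Then solve for n' with r_old = 0.4113, r_target = 0.69: n' = 0.69(1 − 0.4113)/[0.4113(1 − 0.69)] = 3.1858
Total items = 3.1858 × 26 = 82.83, rounded up to 83.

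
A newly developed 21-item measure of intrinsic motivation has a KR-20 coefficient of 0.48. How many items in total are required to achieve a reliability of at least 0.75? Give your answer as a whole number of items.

n = [0.75 × 0.52] / [0.48 × 0.25]
  = 0.3900 / 0.1200 = 3.2500
3.2500 × 21 = 68.25 → 69 items

69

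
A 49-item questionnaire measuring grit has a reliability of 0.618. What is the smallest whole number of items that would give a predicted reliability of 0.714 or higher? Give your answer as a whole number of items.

n = 0.714(1 − 0.618) / [0.618(1 − 0.714)]
  = 0.272748 / 0.176748 = 1.5431
Items needed = n × 49 = 1.5431 × 49 ≈ 75.61 → round up to 76

76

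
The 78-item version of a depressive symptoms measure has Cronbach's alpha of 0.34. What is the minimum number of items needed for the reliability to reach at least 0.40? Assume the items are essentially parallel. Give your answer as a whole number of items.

101

n = [0.40 × 0.66] / [0.34 × 0.60]
n = 0.2640 / 0.2040 ≈ 1.2941
Items needed = n × 78 = 1.2941 × 78 ≈ 100.94 → round up to 101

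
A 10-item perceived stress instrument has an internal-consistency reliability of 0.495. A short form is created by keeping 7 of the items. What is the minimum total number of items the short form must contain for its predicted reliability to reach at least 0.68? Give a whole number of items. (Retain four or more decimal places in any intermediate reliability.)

Short-form reliability: n = 7/10 = 0.7000; r_7 = n·r/(1+(n−1)r) ≈ 0.4069
Length factor from the short form to reach 0.68: n' = 0.68(1 − 0.4069) / [0.4069(1 − 0.68)] ≈ 3.0974
Total items = 3.0974 × 7 = 21.68, rounded up to 22.

22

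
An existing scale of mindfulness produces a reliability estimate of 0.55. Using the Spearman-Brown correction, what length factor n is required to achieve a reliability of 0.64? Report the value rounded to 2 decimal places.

Rearranging the Spearman-Brown formula for n,
n = r*(1 − r) / [ r (1 − r*) ]
n = 0.64(1 − 0.55) / [0.55(1 − 0.64)]
  = 0.2880 / 0.1980 = 1.4545

1.45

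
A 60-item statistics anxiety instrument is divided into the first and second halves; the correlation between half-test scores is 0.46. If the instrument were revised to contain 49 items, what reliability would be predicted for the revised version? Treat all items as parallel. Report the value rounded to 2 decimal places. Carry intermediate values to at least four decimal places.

Full-test reliability from the split-half r: r_full = 2(0.46)/(1 + 0.46) = 0.6301
Length factor from 60 to 49 items: n = 49/60 = 0.8167
r_new = n·r_full / (1 + (n − 1)·r_full) = 0.5146 / 0.8845 ≈ 0.5818

0.58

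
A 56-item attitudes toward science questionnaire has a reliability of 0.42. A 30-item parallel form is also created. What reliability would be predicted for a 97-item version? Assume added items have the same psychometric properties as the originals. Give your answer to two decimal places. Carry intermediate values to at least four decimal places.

Only the ratio of lengths matters: n = 97/56 = 1.7321
r_{97} = n·r / (1 + (n − 1)·r) = 0.7275 / 1.3075 ≈ 0.5564

0.56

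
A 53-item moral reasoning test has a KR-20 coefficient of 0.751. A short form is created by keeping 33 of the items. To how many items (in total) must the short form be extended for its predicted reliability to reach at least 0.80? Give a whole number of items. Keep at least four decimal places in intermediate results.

71

First, r for the 33-item form: n = 33/53 = 0.6226, so r_33 = 0.6226·0.751/(1 + (0.6226 − 1)·0.751) = 0.6525
Then solve for n' with r_old = 0.6525, r_target = 0.80: n' = 0.80(1 − 0.6525)/[0.6525(1 − 0.80)] = 2.1303
Items = 2.1303 × 33 ≈ 70.30 → 71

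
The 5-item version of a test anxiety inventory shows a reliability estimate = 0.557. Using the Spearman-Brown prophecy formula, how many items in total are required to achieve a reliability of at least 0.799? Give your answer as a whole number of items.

n = 0.799(1 − 0.557) / [0.557(1 − 0.799)]
  = 0.353957 / 0.111957 = 3.1615
3.1615 × 5 = 15.81 → 16 items

16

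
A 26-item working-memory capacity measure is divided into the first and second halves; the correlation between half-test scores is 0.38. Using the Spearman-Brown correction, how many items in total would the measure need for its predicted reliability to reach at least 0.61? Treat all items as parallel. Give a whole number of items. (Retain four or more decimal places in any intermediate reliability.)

34

r_full = 2(0.38)/(1 + 0.38) = 0.5507
n = r_tgt(1 − r_full) / [r_full(1 − r_tgt)] = 0.61 × 0.4493 / (0.5507 × 0.39) ≈ 1.2761
Items = 1.2761 × 26 ≈ 33.18 → 34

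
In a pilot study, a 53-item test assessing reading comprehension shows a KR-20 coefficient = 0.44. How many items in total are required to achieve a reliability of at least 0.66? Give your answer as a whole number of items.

n = 0.66(1 − 0.44) / [0.44(1 − 0.66)]
  = 0.3696 / 0.1496 = 2.4706
2.4706 × 53 = 130.94 → 131 items

131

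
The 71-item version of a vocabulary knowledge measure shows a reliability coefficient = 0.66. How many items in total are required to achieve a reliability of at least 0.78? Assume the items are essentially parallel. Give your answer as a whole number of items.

n = 0.78(1 − 0.66) / [0.66(1 − 0.78)]
n = 0.2652 / 0.1452 ≈ 1.8264
So the test needs 1.8264 × 71 ≈ 129.67 items; rounding up, 130.

130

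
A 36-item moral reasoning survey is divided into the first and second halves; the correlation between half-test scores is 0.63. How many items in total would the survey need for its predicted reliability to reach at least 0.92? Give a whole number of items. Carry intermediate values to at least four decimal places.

122

r_full = 2(0.63)/(1 + 0.63) = 0.7730
n = r_tgt(1 − r_full) / [r_full(1 − r_tgt)] = 0.92 × 0.2270 / (0.7730 × 0.08) ≈ 3.3771
Required items = 3.3771 × 36 = 121.58, so 122 items.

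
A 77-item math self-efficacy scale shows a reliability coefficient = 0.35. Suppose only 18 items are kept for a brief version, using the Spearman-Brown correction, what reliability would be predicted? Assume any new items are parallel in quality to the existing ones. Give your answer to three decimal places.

0.112

n = 18/77 = 0.2338
Apply the Spearman-Brown prophecy formula, r' = nr / [1 + (n − 1)r]:
r_new = 0.2338·0.35 / [1 + (0.2338 − 1)·0.35]
     = 0.0818 / 0.7318 = 0.1118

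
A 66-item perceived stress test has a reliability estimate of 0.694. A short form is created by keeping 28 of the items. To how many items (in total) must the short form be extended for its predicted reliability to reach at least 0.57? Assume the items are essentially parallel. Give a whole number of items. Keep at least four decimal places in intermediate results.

Short-form reliability: n = 28/66 = 0.4242; r_28 = n·r/(1+(n−1)r) ≈ 0.4903
Then solve for n' with r_old = 0.4903, r_target = 0.57: n' = 0.57(1 − 0.4903)/[0.4903(1 − 0.57)] = 1.3780
Total items = 1.3780 × 28 = 38.58, rounded up to 39.

39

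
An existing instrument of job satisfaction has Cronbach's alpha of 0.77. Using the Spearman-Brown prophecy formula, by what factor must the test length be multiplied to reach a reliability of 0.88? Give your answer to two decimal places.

2.19

n = [0.88 × 0.23] / [0.77 × 0.12]
n = 0.2024 / 0.0924 ≈ 2.1905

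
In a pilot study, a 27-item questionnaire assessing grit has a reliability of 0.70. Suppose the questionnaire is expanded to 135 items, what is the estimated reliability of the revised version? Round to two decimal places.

0.92

n = 135/27 = 5
Apply the Spearman-Brown prophecy formula, r' = nr / [1 + (n − 1)r]:
r_new = (5 × 0.70) / (1 + (5 − 1) × 0.70)
r_new = 3.5000 / 3.8000 ≈ 0.9211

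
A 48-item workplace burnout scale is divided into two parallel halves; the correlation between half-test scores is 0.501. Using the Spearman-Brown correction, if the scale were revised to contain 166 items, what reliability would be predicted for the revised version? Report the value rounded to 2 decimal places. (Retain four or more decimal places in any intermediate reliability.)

Full-test reliability from the split-half r: r_full = 2(0.501)/(1 + 0.501) = 0.6676
Length factor from 48 to 166 items: n = 166/48 = 3.4583
r_new = n·r_full / (1 + (n − 1)·r_full) = 2.3088 / 2.6412 ≈ 0.8741

0.87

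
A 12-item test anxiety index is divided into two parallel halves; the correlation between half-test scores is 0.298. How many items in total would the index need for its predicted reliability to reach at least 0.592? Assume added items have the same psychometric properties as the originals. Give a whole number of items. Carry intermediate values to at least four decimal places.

21

Corrected full-test reliability: r_full = 2 × 0.298 / (1 + 0.298) ≈ 0.4592
n = r_tgt(1 − r_full) / [r_full(1 − r_tgt)] = 0.592 × 0.5408 / (0.4592 × 0.408) ≈ 1.7088
Required items = 1.7088 × 12 = 20.51, so 21 items.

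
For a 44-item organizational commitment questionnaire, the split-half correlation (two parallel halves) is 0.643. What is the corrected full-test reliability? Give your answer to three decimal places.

0.783

The full test is twice the length of either half (n = 2).
r_full = 2(0.643) / (1 + 0.643)
       = 1.2860 / 1.6430 = 0.7827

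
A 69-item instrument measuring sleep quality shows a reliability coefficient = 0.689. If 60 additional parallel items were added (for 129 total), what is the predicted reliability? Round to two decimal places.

0.81

n = 129/69 = 1.8696
By Spearman-Brown, r_new = n r / (1 + (n − 1) r).
r_new = (1.8696 × 0.689) / (1 + (1.8696 − 1) × 0.689)
r_new = 1.2882 / 1.5992 ≈ 0.8055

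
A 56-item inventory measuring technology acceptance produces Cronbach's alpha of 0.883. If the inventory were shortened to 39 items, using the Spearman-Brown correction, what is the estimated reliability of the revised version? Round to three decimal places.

n = 39/56 = 0.6964
By Spearman-Brown, r_new = n r / (1 + (n − 1) r).
r_new = (0.6964 × 0.883) / (1 + (0.6964 − 1) × 0.883)
r_new = 0.6149 / 0.7319 ≈ 0.8401

0.840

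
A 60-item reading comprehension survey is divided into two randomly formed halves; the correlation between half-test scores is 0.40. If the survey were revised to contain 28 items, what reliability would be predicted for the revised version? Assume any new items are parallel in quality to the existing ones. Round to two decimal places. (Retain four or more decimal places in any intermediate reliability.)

Spearman-Brown correction (n = 2): r_full = 2·0.40/(1 + 0.40) = 0.5714
Then adjust to 28 items: n = 28/60 = 0.4667
r_new = n·r_full / (1 + (n − 1)·r_full) = 0.2667 / 0.6953 ≈ 0.3836

0.38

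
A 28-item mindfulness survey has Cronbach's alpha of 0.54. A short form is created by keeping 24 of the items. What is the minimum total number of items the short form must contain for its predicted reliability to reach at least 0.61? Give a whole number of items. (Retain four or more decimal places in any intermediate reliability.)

Short-form reliability: n = 24/28 = 0.8571; r_24 = n·r/(1+(n−1)r) ≈ 0.5015
Length factor from the short form to reach 0.61: n' = 0.61(1 − 0.5015) / [0.5015(1 − 0.61)] ≈ 1.5547
Items = 1.5547 × 24 ≈ 37.31 → 38

38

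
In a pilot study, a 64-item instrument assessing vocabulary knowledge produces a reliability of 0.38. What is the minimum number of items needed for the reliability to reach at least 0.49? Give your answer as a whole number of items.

101

n = 0.49(1 − 0.38) / [0.38(1 − 0.49)]
  = 0.3038 / 0.1938 = 1.5676
Items needed = n × 64 = 1.5676 × 64 ≈ 100.33 → round up to 101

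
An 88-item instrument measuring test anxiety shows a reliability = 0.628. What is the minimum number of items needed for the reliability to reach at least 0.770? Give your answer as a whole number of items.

n = 0.770(1 − 0.628) / [0.628(1 − 0.770)]
  = 0.286440 / 0.144440 = 1.9831
Items needed = n × 88 = 1.9831 × 88 ≈ 174.51 → round up to 175

175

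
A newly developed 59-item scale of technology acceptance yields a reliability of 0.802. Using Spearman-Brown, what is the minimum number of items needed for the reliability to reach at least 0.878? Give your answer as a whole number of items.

Invert Spearman-Brown to solve for n:
n = r*(1 − r) / [ r (1 − r*) ]
n = [0.878 × 0.198] / [0.802 × 0.122]
  = 0.173844 / 0.097844 = 1.7767
So the test needs 1.7767 × 59 ≈ 104.83 items; rounding up, 105.

105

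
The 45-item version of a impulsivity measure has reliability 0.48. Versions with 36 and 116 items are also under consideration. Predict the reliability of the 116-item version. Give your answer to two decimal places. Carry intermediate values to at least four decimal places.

0.70

The 36-item form is not needed; work directly from the 45-item form with n = 116/45 = 2.5778.
r_{116} = n·r / (1 + (n − 1)·r) = 1.2373 / 1.7573 ≈ 0.7041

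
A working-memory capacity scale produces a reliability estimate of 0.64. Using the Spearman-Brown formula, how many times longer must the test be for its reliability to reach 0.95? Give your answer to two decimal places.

n = [0.95 × 0.36] / [0.64 × 0.05]
n = 0.3420 / 0.0320 ≈ 10.6875

10.69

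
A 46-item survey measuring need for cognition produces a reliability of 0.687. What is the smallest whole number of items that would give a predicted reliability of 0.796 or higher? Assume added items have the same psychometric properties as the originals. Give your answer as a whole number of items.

Rearranging the Spearman-Brown formula for n,
n = r_target (1 − r_old) / [ r_old (1 − r_target) ]
n = 0.796 × (1 − 0.687) / [ 0.687 × (1 − 0.796) ]
  = 0.249148 / 0.140148 = 1.7777
1.7777 × 46 = 81.77 → 82 items

82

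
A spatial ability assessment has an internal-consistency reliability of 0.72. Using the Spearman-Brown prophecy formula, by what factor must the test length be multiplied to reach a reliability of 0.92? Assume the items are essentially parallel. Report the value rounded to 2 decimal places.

Spearman-Brown solved for the length factor n:
n = r*(1 − r) / [ r (1 − r*) ]
n = [0.92 × 0.28] / [0.72 × 0.08]
  = 0.2576 / 0.0576 = 4.4722

4.47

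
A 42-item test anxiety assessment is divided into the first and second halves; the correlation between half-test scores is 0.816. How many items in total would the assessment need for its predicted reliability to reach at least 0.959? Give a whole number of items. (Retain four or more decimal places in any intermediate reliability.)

r_full = 2(0.816)/(1 + 0.816) = 0.8987
Solve Spearman-Brown for n: n = 0.959(1 − 0.8987) / [0.8987(1 − 0.959)] = 2.6365
Items = 2.6365 × 42 ≈ 110.73 → 111

111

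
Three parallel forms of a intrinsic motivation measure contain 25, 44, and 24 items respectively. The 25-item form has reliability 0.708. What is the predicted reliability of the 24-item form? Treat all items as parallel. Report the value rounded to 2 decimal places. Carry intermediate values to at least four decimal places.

The 44-item form is not needed; work directly from the 25-item form with n = 24/25 = 0.9600.
r_{24} = n·r / (1 + (n − 1)·r) = 0.6797 / 0.9717 ≈ 0.6995

0.70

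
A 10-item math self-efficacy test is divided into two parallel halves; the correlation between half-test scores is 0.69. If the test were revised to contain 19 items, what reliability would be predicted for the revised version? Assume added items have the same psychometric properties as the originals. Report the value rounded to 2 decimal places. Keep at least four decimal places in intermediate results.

First correct the split-half correlation to full-test reliability: r_full = 2 × 0.69 / (1 + 0.69) ≈ 0.8166
Then adjust to 19 items: n = 19/10 = 1.9000
r_new = n·r_full / (1 + (n − 1)·r_full) = 1.5515 / 1.7349 ≈ 0.8943

0.89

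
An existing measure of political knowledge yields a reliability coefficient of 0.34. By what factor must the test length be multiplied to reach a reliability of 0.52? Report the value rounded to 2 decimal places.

Rearranging the Spearman-Brown formula for n,
n = r_target (1 − r_old) / [ r_old (1 − r_target) ]
n = 0.52(1 − 0.34) / [0.34(1 − 0.52)]
n = 0.3432 / 0.1632 ≈ 2.1029

2.10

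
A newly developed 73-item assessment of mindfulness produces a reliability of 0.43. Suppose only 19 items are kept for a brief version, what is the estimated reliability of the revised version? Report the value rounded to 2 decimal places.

0.16

n = 19/73 = 0.2603
By Spearman-Brown, r_new = n r / (1 + (n − 1) r).
r_new = 0.2603·0.43 / [1 + (0.2603 − 1)·0.43]
r_new = 0.1119 / 0.6819 ≈ 0.1641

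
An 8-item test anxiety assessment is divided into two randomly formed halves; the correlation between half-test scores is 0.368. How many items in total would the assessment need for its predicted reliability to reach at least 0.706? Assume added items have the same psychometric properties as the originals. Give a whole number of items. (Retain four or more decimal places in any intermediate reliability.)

r_full = 2(0.368)/(1 + 0.368) = 0.5380
Solve Spearman-Brown for n: n = 0.706(1 − 0.5380) / [0.5380(1 − 0.706)] = 2.0621
Items = 2.0621 × 8 ≈ 16.50 → 17

17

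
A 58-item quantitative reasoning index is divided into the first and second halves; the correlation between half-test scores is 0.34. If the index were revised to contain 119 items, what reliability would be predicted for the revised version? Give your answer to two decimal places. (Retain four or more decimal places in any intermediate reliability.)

First correct the split-half correlation to full-test reliability: r_full = 2 × 0.34 / (1 + 0.34) ≈ 0.5075
Then adjust to 119 items: n = 119/58 = 2.0517
r_new = n·r_full / (1 + (n − 1)·r_full) = 1.0412 / 1.5337 ≈ 0.6789

0.68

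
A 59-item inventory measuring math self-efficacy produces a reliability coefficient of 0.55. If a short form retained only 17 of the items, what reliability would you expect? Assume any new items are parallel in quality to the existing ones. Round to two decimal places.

0.26

Length ratio n = 17/59 = 0.2881
Apply the Spearman-Brown prophecy formula, r' = nr / [1 + (n − 1)r]:
r_new = (0.2881 × 0.55) / (1 + (0.2881 − 1) × 0.55)
     = 0.1585 / 0.6085 = 0.2605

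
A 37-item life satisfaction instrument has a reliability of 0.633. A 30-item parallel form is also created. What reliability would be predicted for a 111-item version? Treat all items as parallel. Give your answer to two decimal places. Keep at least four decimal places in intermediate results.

The 30-item form is not needed; work directly from the 37-item form with n = 111/37 = 3.0000.
r_{111} = n·r / (1 + (n − 1)·r) = 1.8990 / 2.2660 ≈ 0.8380

0.84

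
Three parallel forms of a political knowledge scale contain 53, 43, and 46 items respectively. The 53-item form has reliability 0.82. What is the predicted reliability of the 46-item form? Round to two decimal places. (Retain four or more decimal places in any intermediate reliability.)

0.80

The 43-item form is not needed; work directly from the 53-item form with n = 46/53 = 0.8679.
r_{46} = n·r / (1 + (n − 1)·r) = 0.7117 / 0.8917 ≈ 0.7981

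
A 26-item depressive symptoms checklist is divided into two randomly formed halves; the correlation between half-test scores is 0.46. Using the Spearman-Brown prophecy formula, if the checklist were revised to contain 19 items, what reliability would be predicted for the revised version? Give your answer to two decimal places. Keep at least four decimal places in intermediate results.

Spearman-Brown correction (n = 2): r_full = 2·0.46/(1 + 0.46) = 0.6301
Then adjust to 19 items: n = 19/26 = 0.7308
r_new = n·r_full / (1 + (n − 1)·r_full) = 0.4605 / 0.8304 ≈ 0.5546

0.55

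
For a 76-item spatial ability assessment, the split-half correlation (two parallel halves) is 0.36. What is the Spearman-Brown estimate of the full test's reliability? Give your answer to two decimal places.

0.53

Each half is half the length of the full test, so the full test is n = 2 times a half.
r_full = 2r_hh / (1 + r_hh) = 2 × 0.36 / (1 + 0.36)
r_full = 0.7200 / 1.3600 ≈ 0.5294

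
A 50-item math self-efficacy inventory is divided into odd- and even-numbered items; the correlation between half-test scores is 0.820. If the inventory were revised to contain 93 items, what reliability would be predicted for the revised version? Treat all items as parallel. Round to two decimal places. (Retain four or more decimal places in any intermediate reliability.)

0.94

First correct the split-half correlation to full-test reliability: r_full = 2 × 0.820 / (1 + 0.820) ≈ 0.9011
Then adjust to 93 items: n = 93/50 = 1.8600
r_new = n·r_full / (1 + (n − 1)·r_full) = 1.6760 / 1.7749 ≈ 0.9443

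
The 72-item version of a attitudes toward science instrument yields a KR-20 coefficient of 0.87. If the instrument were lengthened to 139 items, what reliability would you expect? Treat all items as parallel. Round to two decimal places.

The new length is 139/72 = 1.9306 times the old.
By Spearman-Brown, r_new = n r / (1 + (n − 1) r).
r_new = (1.9306 × 0.87) / (1 + (1.9306 − 1) × 0.87)
     = 1.6796 / 1.8096 = 0.9282

0.93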